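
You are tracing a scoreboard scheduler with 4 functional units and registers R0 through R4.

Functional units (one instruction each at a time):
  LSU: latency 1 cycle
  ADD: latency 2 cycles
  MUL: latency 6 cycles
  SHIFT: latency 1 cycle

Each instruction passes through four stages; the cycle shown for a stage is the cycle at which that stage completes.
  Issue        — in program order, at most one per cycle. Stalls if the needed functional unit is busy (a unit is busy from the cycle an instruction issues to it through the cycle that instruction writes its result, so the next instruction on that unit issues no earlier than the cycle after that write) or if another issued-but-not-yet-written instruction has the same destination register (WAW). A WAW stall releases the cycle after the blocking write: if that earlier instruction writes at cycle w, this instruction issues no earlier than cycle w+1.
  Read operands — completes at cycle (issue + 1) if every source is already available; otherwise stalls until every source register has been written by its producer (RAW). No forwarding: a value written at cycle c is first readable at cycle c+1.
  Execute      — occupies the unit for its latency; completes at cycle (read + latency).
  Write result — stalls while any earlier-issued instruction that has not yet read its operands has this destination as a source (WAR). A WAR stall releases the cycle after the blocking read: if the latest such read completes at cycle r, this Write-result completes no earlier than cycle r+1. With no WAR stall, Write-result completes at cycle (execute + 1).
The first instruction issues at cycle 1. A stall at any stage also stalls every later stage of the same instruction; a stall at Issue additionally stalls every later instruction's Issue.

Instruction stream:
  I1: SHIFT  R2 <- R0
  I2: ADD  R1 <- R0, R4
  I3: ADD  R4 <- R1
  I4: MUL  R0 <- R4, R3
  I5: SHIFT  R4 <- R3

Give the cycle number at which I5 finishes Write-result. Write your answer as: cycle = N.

cycle = 15

I1: IS=1 RO=2 EX=3 WR=4
I2: IS=2 RO=3 EX=5 WR=6
I3: IS=7 RO=8 EX=10 WR=11  [struct: ADD busy until I2 writes@6]
I4: IS=8 RO=12 EX=18 WR=19  [RAW R4: wait I3 write@11]
I5: IS=12 RO=13 EX=14 WR=15  [WAW R4: wait I3 write@11]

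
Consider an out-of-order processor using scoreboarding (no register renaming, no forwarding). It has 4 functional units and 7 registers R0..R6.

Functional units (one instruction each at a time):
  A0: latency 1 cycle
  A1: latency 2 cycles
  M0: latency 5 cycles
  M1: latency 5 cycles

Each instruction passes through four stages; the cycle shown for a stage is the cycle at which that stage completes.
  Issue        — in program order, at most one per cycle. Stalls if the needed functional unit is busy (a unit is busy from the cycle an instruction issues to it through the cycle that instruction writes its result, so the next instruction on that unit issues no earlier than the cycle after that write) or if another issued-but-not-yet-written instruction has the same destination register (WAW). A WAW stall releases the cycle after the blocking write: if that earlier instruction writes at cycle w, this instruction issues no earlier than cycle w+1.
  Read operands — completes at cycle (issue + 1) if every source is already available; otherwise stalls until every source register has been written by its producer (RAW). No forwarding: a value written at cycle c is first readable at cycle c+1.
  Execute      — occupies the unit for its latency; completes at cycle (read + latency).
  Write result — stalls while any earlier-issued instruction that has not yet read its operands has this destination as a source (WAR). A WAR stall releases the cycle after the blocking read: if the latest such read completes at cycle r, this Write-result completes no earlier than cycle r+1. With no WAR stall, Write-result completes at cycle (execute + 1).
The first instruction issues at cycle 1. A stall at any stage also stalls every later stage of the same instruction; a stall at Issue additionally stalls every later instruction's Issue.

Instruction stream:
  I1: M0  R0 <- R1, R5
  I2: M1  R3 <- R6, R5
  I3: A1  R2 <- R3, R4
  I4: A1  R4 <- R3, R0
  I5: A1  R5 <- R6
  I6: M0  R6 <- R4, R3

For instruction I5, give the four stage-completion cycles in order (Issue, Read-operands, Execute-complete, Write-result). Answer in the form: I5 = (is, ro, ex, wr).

c1: I1 dispatched to M0
c2: I1 operands ready, I2 dispatched to M1
c3: I2 operands ready, I3 dispatched to A1
c7: I1 complete
c8: R0←I1, I2 complete
c9: R3←I2
c10: I3 operands ready
c12: I3 complete
c13: R2←I3
c14: I4 dispatched to A1
c15: I4 operands ready
c17: I4 complete
c18: R4←I4
c19: I5 dispatched to A1
c20: I5 operands ready, I6 dispatched to M0
c21: I6 operands ready
c22: I5 complete
c23: R5←I5
c26: I6 complete
c27: R6←I6

I5 = (19, 20, 22, 23)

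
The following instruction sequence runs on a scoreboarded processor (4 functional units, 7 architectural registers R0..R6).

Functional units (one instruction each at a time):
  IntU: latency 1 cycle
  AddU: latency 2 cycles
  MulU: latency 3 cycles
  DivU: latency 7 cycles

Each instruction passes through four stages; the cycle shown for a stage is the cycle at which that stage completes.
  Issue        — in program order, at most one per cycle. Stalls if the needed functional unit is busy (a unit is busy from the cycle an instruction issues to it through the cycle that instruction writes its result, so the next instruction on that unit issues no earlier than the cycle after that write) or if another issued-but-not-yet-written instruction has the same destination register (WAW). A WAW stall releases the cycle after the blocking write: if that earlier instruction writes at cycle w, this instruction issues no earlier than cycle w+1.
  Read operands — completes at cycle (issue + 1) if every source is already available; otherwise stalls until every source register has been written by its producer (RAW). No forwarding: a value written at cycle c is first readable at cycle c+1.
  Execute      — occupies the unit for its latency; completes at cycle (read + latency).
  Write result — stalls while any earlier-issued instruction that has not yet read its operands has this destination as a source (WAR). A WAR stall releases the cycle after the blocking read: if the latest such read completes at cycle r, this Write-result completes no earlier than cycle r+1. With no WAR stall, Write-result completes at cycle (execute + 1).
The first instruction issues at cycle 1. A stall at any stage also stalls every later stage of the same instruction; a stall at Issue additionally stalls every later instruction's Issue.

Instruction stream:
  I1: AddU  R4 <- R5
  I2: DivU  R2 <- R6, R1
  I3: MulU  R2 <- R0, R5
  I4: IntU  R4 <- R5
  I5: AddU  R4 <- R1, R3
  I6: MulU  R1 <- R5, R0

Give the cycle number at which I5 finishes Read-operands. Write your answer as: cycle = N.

cycle 1: I1 issues→AddU
cycle 2: I1 reads, I2 issues→DivU
cycle 3: I2 reads
cycle 4: I1 exec-done
cycle 5: I1 writes R4
cycle 10: I2 exec-done
cycle 11: I2 writes R2
cycle 12: I3 issues→MulU
cycle 13: I3 reads, I4 issues→IntU
cycle 14: I4 reads
cycle 15: I4 exec-done
cycle 16: I3 exec-done, I4 writes R4
cycle 17: I3 writes R2, I5 issues→AddU
cycle 18: I5 reads, I6 issues→MulU
cycle 19: I6 reads
cycle 20: I5 exec-done
cycle 21: I5 writes R4
cycle 22: I6 exec-done
cycle 23: I6 writes R1

cycle = 18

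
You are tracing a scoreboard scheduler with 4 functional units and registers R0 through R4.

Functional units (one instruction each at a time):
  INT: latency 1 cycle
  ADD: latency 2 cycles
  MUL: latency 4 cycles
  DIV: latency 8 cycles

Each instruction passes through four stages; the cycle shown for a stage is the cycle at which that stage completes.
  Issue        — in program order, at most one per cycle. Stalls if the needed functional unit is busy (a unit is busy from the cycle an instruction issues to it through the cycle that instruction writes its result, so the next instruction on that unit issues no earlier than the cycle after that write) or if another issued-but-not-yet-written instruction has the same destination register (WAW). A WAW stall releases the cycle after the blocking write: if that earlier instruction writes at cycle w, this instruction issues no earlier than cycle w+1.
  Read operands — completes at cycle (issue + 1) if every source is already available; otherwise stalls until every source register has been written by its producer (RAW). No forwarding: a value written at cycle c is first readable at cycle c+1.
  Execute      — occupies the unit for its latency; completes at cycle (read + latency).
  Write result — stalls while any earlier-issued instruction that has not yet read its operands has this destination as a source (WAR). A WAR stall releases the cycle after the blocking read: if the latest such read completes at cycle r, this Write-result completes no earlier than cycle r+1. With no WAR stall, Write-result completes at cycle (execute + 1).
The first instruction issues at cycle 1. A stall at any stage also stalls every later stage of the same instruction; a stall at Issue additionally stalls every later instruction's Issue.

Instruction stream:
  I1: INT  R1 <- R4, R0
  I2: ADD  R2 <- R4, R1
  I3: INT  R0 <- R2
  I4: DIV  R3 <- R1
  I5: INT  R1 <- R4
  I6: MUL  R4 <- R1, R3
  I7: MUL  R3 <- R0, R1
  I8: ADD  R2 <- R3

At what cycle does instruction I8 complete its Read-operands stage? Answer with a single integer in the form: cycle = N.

cycle 1: I1 issues→INT
cycle 2: I1 reads; I2 issues→ADD
cycle 3: I1 exec-done
cycle 4: I1 writes R1
cycle 5: I2 reads; I3 issues→INT
cycle 6: I4 issues→DIV
cycle 7: I2 exec-done; I4 reads
cycle 8: I2 writes R2
cycle 9: I3 reads
cycle 10: I3 exec-done
cycle 11: I3 writes R0
cycle 12: I5 issues→INT
cycle 13: I5 reads; I6 issues→MUL
cycle 14: I5 exec-done
cycle 15: I4 exec-done; I5 writes R1
cycle 16: I4 writes R3
cycle 17: I6 reads
cycle 21: I6 exec-done
cycle 22: I6 writes R4
cycle 23: I7 issues→MUL
cycle 24: I7 reads; I8 issues→ADD
cycle 28: I7 exec-done
cycle 29: I7 writes R3
cycle 30: I8 reads
cycle 32: I8 exec-done
cycle 33: I8 writes R2

cycle = 30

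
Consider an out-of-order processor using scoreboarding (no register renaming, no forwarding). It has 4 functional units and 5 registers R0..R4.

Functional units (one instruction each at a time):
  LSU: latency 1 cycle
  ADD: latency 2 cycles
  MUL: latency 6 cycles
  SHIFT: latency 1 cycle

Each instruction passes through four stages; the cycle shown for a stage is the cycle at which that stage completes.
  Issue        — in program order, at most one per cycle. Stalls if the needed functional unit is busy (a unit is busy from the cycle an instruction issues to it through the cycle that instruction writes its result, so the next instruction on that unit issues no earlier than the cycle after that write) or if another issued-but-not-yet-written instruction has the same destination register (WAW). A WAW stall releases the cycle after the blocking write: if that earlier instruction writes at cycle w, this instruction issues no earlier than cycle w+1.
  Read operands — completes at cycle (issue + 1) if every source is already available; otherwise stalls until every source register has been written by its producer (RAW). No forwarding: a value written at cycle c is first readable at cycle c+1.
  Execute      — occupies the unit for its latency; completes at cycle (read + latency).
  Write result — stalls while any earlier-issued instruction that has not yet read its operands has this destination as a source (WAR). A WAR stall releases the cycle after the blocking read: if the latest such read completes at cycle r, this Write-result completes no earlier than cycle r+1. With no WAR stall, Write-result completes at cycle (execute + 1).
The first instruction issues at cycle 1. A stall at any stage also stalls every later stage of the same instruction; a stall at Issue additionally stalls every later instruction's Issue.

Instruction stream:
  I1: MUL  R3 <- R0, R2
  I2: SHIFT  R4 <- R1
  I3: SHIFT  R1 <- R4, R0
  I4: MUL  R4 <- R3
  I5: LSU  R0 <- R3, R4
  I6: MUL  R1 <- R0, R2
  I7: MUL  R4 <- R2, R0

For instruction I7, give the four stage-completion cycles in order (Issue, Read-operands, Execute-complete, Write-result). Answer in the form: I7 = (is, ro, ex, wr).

I7 = (30, 31, 37, 38)

t=1  issue I1 (MUL)
t=2  I1 read-ops · issue I2 (SHIFT)
t=3  I2 read-ops
t=4  I2 finished on SHIFT
t=5  I2→R4
t=6  issue I3 (SHIFT)
t=7  I3 read-ops
t=8  I1 finished on MUL · I3 finished on SHIFT
t=9  I1→R3 · I3→R1
t=10  issue I4 (MUL)
t=11  I4 read-ops · issue I5 (LSU)
t=17  I4 finished on MUL
t=18  I4→R4
t=19  I5 read-ops · issue I6 (MUL)
t=20  I5 finished on LSU
t=21  I5→R0
t=22  I6 read-ops
t=28  I6 finished on MUL
t=29  I6→R1
t=30  issue I7 (MUL)
t=31  I7 read-ops
t=37  I7 finished on MUL
t=38  I7→R4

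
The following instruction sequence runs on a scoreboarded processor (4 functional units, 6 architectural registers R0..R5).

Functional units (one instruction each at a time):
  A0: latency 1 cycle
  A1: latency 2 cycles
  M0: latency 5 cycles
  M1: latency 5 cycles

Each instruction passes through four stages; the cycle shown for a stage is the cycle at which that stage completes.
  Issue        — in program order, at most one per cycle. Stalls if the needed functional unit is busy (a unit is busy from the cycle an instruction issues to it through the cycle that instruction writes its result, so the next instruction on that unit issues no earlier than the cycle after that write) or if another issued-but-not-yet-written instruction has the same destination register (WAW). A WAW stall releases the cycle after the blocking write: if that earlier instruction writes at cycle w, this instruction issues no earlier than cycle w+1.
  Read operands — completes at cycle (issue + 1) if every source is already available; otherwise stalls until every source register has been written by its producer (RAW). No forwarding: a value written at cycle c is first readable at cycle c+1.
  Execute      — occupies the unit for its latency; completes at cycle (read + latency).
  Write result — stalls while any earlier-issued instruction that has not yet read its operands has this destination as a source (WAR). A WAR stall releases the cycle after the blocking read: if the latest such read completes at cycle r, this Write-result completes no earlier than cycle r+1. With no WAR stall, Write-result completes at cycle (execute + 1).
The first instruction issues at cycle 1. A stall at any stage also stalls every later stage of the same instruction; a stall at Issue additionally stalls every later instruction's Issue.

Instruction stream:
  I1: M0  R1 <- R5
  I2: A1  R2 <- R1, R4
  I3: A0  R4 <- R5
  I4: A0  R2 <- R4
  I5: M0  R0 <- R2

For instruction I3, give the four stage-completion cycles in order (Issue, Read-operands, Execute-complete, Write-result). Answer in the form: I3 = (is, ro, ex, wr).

[1] I1 dispatched to M0
[2] I1 operands ready; I2 dispatched to A1
[3] I3 dispatched to A0
[4] I3 operands ready
[5] I3 complete
[7] I1 complete
[8] R1←I1
[9] I2 operands ready
[10] R4←I3
[11] I2 complete
[12] R2←I2
[13] I4 dispatched to A0
[14] I4 operands ready; I5 dispatched to M0
[15] I4 complete
[16] R2←I4
[17] I5 operands ready
[22] I5 complete
[23] R0←I5

I3 = (3, 4, 5, 10)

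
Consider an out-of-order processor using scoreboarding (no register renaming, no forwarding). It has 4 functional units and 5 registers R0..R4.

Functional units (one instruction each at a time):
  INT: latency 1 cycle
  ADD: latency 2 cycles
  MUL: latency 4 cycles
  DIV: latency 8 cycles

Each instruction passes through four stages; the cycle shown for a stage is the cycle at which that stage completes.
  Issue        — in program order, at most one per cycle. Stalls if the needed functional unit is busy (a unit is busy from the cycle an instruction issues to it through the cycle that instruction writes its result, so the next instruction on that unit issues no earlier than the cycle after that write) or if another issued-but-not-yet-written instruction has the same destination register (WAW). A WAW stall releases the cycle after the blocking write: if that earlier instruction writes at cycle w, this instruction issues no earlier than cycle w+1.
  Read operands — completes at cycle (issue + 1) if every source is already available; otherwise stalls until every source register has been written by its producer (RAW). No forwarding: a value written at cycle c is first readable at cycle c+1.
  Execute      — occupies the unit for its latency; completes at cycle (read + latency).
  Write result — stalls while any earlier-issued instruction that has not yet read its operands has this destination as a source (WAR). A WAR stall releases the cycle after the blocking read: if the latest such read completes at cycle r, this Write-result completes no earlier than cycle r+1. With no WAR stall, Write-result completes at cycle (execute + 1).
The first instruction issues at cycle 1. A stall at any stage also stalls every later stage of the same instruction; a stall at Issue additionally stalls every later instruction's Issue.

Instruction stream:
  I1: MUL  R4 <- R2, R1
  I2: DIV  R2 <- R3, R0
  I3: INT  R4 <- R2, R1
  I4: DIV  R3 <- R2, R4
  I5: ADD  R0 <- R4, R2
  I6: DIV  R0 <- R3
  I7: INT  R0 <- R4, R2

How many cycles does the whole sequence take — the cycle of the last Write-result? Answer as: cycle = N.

[I1] 1/2/6/7
[I2] 2/3/11/12
[I3] 8/13/14/15  (WAW R4: wait I1 write@7; RAW R2: wait I2 write@12)
[I4] 13/16/24/25  (struct: DIV busy until I2 writes@12; RAW R4: wait I3 write@15)
[I5] 14/16/18/19  (RAW R4: wait I3 write@15)
[I6] 26/27/35/36  (struct: DIV busy until I4 writes@25)
[I7] 37/38/39/40  (WAW R0: wait I6 write@36)

cycle = 40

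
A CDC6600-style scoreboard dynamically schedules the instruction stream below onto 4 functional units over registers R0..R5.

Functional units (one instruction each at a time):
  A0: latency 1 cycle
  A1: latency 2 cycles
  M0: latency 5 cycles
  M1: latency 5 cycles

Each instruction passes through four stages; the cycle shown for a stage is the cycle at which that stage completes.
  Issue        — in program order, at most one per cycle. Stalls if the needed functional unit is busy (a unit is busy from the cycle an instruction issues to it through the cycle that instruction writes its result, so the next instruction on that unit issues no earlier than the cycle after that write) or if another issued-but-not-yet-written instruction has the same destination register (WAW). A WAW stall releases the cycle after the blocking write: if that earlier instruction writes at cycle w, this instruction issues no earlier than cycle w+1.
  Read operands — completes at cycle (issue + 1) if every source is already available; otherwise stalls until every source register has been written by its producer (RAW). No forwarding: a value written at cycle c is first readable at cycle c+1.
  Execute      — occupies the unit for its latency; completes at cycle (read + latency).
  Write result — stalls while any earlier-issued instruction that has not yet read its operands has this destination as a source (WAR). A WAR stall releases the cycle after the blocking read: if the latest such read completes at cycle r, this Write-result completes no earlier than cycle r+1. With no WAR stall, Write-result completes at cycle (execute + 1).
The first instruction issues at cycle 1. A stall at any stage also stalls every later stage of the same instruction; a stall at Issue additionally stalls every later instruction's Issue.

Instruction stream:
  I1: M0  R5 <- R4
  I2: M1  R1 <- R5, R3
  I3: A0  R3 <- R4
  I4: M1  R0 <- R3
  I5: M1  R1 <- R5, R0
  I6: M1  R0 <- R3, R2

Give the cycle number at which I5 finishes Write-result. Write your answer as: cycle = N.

cycle = 31

1) issue 1, read 2, done 7, write 8
2) issue 2, read 9, done 14, write 15  <RAW R5: wait I1 write@8>
3) issue 3, read 4, done 5, write 10  <WAR R3: wait I2 read@9>
4) issue 16, read 17, done 22, write 23  <struct: M1 busy until I2 writes@15>
5) issue 24, read 25, done 30, write 31  <struct: M1 busy until I4 writes@23>
6) issue 32, read 33, done 38, write 39  <struct: M1 busy until I5 writes@31>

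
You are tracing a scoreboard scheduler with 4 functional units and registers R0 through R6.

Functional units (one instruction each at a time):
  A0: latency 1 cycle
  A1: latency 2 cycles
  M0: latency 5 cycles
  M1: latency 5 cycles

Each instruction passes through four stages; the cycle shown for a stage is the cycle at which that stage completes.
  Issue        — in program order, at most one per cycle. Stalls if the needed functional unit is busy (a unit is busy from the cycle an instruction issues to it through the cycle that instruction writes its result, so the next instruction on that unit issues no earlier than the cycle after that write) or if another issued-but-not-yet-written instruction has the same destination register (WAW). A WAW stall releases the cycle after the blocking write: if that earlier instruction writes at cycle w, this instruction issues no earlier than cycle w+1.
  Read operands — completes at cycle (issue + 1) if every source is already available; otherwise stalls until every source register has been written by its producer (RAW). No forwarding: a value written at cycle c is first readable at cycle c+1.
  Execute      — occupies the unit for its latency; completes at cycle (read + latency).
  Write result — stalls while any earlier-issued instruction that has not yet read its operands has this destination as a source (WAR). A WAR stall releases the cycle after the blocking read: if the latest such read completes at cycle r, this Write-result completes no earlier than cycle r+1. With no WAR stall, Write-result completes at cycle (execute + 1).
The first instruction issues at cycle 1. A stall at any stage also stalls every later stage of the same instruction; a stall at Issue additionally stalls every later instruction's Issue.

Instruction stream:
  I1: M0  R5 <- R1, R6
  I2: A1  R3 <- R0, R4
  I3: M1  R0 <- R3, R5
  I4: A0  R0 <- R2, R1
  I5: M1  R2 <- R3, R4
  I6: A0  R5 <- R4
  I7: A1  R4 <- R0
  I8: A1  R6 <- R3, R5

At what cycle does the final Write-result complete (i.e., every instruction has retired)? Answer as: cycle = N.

cycle = 30

cycle 1: I1 issues→M0
cycle 2: I1 reads, I2 issues→A1
cycle 3: I2 reads, I3 issues→M1
cycle 5: I2 exec-done
cycle 6: I2 writes R3
cycle 7: I1 exec-done
cycle 8: I1 writes R5
cycle 9: I3 reads
cycle 14: I3 exec-done
cycle 15: I3 writes R0
cycle 16: I4 issues→A0
cycle 17: I4 reads, I5 issues→M1
cycle 18: I4 exec-done, I5 reads
cycle 19: I4 writes R0
cycle 20: I6 issues→A0
cycle 21: I6 reads, I7 issues→A1
cycle 22: I6 exec-done, I7 reads
cycle 23: I5 exec-done, I6 writes R5
cycle 24: I5 writes R2, I7 exec-done
cycle 25: I7 writes R4
cycle 26: I8 issues→A1
cycle 27: I8 reads
cycle 29: I8 exec-done
cycle 30: I8 writes R6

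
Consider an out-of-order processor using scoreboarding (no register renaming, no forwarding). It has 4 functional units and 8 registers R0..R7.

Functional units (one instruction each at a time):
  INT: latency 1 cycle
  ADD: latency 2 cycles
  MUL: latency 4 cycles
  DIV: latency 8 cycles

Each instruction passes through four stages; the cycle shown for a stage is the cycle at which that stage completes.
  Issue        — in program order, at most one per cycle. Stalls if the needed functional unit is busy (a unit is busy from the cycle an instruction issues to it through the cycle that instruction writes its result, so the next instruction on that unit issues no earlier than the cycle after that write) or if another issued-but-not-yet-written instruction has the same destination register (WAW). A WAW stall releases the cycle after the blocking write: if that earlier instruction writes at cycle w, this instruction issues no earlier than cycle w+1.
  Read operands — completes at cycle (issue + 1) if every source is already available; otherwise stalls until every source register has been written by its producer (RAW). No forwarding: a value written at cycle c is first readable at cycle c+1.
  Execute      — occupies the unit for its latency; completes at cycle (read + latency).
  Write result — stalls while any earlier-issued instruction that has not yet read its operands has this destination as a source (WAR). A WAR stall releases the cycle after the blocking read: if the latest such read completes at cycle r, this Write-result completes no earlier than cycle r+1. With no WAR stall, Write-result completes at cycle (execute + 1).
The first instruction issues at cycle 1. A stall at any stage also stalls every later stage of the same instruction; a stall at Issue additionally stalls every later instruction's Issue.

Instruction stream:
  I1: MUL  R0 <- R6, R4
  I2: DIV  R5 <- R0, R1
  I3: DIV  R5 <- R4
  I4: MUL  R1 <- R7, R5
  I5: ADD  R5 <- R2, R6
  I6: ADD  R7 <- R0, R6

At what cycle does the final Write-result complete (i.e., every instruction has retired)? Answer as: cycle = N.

t=1  I1 dispatched to MUL
t=2  I1 operands ready | I2 dispatched to DIV
t=6  I1 complete
t=7  R0←I1
t=8  I2 operands ready
t=16  I2 complete
t=17  R5←I2
t=18  I3 dispatched to DIV
t=19  I3 operands ready | I4 dispatched to MUL
t=27  I3 complete
t=28  R5←I3
t=29  I4 operands ready | I5 dispatched to ADD
t=30  I5 operands ready
t=32  I5 complete
t=33  I4 complete | R5←I5
t=34  R1←I4 | I6 dispatched to ADD
t=35  I6 operands ready
t=37  I6 complete
t=38  R7←I6

cycle = 38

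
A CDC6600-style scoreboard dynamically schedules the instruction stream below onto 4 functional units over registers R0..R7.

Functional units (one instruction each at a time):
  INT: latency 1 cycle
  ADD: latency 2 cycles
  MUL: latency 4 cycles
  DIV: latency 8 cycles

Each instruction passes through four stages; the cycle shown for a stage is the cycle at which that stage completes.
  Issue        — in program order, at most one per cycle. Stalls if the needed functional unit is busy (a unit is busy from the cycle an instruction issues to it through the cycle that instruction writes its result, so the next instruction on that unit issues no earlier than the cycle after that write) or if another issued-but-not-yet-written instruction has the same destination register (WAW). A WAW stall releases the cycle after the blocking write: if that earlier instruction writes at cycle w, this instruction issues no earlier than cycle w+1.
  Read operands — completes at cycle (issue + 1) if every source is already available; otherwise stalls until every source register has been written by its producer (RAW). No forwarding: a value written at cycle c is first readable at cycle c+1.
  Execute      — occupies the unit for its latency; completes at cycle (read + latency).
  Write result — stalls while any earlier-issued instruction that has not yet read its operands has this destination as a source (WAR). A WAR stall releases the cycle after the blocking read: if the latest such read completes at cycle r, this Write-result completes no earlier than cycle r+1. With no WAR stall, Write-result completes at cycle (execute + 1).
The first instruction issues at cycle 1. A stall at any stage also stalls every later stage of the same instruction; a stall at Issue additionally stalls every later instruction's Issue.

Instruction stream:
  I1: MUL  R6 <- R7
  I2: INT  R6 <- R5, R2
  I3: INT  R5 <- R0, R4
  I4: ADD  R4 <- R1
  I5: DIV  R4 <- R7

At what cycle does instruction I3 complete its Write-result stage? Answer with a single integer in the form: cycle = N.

cycle = 15

I1  is:1  ro:2  ex:6  wr:7
I2  is:8  ro:9  ex:10  wr:11  — WAW R6: wait I1 write@7
I3  is:12  ro:13  ex:14  wr:15  — struct: INT busy until I2 writes@11
I4  is:13  ro:14  ex:16  wr:17
I5  is:18  ro:19  ex:27  wr:28  — WAW R4: wait I4 write@17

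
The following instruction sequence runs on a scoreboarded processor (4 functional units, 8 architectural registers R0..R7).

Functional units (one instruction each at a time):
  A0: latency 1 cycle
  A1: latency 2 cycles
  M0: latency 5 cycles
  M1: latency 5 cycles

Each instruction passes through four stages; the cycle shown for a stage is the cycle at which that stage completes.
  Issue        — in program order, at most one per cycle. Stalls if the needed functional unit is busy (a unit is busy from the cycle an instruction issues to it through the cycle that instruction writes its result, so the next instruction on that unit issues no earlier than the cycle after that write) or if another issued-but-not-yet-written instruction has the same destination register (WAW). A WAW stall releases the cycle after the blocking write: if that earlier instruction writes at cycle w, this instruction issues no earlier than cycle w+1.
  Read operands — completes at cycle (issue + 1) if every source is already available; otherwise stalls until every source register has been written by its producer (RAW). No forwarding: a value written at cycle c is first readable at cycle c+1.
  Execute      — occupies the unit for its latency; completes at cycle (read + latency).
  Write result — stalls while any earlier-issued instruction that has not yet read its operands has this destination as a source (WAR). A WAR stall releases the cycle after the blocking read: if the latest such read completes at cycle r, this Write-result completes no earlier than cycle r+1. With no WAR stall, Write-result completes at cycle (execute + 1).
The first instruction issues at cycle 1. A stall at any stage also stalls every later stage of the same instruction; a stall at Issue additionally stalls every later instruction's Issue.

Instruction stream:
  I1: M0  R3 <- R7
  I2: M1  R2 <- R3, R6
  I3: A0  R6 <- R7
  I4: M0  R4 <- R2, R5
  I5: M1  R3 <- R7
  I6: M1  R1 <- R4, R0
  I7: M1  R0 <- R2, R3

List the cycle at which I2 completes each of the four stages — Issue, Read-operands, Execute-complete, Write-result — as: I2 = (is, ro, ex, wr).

cycle 1: issue I1 (M0)
cycle 2: I1 read-ops · issue I2 (M1)
cycle 3: issue I3 (A0)
cycle 4: I3 read-ops
cycle 5: I3 finished on A0
cycle 7: I1 finished on M0
cycle 8: I1→R3
cycle 9: I2 read-ops · issue I4 (M0)
cycle 10: I3→R6
cycle 14: I2 finished on M1
cycle 15: I2→R2
cycle 16: I4 read-ops · issue I5 (M1)
cycle 17: I5 read-ops
cycle 21: I4 finished on M0
cycle 22: I4→R4 · I5 finished on M1
cycle 23: I5→R3
cycle 24: issue I6 (M1)
cycle 25: I6 read-ops
cycle 30: I6 finished on M1
cycle 31: I6→R1
cycle 32: issue I7 (M1)
cycle 33: I7 read-ops
cycle 38: I7 finished on M1
cycle 39: I7→R0

I2 = (2, 9, 14, 15)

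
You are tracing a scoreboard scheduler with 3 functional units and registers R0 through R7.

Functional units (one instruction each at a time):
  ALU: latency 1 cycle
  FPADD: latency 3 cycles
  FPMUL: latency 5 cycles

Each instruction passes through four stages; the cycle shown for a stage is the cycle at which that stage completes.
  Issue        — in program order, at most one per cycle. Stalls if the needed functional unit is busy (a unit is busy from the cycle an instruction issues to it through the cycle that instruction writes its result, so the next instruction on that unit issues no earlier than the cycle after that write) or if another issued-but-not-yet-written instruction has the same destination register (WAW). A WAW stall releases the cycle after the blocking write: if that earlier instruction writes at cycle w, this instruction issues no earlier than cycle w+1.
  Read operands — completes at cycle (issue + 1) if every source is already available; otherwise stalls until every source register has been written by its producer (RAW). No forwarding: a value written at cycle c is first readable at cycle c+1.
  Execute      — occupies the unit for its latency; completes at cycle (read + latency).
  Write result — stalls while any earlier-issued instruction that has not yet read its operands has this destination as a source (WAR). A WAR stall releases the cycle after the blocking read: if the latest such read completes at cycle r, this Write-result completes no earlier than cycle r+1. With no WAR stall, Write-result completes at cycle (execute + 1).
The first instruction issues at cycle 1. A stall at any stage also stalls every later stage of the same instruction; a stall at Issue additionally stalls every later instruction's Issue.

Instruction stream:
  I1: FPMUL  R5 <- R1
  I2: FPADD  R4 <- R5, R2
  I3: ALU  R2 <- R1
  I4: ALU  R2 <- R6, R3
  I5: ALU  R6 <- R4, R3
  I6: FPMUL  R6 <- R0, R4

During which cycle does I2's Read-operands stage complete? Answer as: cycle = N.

  I1 | 1 | 2 | 7 | 8
  I2 | 2 | 9 | 12 | 13   RAW R5: wait I1 write@8
  I3 | 3 | 4 | 5 | 10   WAR R2: wait I2 read@9
  I4 | 11 | 12 | 13 | 14   struct: ALU busy until I3 writes@10
  I5 | 15 | 16 | 17 | 18   struct: ALU busy until I4 writes@14
  I6 | 19 | 20 | 25 | 26   WAW R6: wait I5 write@18

cycle = 9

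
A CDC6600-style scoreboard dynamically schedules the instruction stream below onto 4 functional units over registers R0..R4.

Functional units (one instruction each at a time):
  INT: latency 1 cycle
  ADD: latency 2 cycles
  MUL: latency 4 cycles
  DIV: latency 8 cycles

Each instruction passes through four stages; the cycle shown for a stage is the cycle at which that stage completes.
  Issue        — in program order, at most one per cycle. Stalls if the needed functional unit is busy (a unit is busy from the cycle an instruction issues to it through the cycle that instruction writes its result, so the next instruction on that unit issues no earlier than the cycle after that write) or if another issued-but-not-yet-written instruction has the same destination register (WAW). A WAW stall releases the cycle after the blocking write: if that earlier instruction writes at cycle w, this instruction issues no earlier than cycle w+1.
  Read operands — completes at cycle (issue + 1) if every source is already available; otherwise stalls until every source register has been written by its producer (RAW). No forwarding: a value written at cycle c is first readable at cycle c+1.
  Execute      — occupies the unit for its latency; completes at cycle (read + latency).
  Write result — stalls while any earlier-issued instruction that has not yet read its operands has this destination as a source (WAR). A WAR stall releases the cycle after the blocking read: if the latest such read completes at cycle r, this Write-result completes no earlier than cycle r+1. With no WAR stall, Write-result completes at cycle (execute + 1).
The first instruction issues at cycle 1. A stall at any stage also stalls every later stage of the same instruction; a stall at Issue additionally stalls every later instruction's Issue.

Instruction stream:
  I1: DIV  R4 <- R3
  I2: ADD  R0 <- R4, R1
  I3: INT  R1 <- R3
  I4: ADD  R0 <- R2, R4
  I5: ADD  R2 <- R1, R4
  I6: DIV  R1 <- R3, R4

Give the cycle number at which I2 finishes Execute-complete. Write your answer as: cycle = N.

cycle 1: issue I1 (DIV)
cycle 2: I1 read-ops; issue I2 (ADD)
cycle 3: issue I3 (INT)
cycle 4: I3 read-ops
cycle 5: I3 finished on INT
cycle 10: I1 finished on DIV
cycle 11: I1→R4
cycle 12: I2 read-ops
cycle 13: I3→R1
cycle 14: I2 finished on ADD
cycle 15: I2→R0
cycle 16: issue I4 (ADD)
cycle 17: I4 read-ops
cycle 19: I4 finished on ADD
cycle 20: I4→R0
cycle 21: issue I5 (ADD)
cycle 22: I5 read-ops; issue I6 (DIV)
cycle 23: I6 read-ops
cycle 24: I5 finished on ADD
cycle 25: I5→R2
cycle 31: I6 finished on DIV
cycle 32: I6→R1

cycle = 14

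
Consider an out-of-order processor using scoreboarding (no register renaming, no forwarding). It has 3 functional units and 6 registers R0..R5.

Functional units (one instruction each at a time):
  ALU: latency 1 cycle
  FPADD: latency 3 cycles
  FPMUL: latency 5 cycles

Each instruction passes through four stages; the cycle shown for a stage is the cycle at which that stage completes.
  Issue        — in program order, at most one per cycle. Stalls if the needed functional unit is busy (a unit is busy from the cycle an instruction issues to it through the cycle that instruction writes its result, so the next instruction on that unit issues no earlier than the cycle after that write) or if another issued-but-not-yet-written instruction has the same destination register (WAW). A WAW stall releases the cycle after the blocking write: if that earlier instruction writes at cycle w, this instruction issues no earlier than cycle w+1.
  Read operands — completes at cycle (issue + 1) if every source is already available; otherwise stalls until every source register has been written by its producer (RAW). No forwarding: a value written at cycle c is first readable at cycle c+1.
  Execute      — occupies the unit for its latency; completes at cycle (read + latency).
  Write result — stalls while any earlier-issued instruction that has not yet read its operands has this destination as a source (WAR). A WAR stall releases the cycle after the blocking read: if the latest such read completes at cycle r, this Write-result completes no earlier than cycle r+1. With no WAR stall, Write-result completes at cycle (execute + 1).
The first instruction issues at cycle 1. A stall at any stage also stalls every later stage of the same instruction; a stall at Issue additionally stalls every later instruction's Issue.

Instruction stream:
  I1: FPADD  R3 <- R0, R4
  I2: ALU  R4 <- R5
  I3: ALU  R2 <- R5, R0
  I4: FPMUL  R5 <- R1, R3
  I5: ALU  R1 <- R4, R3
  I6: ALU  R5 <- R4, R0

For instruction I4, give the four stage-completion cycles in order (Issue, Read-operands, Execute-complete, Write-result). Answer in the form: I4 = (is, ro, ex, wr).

I4 = (7, 8, 13, 14)

  I1 | 1 | 2 | 5 | 6
  I2 | 2 | 3 | 4 | 5
  I3 | 6 | 7 | 8 | 9   struct: ALU busy until I2 writes@5
  I4 | 7 | 8 | 13 | 14
  I5 | 10 | 11 | 12 | 13   struct: ALU busy until I3 writes@9
  I6 | 15 | 16 | 17 | 18   WAW R5: wait I4 write@14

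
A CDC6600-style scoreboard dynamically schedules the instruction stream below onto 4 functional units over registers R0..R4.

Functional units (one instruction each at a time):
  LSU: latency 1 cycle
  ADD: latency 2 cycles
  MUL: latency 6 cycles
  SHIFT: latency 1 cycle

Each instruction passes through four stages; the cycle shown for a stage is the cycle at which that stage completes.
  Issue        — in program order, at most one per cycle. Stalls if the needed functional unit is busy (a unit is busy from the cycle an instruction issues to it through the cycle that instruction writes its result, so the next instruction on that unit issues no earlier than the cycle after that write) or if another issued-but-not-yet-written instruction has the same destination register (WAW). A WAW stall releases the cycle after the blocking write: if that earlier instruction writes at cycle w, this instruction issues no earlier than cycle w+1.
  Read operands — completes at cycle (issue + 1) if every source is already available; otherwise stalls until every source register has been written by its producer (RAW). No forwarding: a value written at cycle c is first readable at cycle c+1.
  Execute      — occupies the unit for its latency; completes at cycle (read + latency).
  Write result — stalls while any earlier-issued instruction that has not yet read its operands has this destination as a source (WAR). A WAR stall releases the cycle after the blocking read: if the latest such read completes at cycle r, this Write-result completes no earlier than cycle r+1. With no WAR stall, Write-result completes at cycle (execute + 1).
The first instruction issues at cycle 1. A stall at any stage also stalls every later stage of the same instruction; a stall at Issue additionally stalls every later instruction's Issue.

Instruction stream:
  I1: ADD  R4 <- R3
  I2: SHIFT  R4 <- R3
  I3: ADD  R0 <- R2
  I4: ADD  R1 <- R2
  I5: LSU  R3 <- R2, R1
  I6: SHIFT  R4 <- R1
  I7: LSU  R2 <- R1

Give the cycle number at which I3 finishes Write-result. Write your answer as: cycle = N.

t=1  I1 dispatched to ADD
t=2  I1 operands ready
t=4  I1 complete
t=5  R4←I1
t=6  I2 dispatched to SHIFT
t=7  I2 operands ready · I3 dispatched to ADD
t=8  I2 complete · I3 operands ready
t=9  R4←I2
t=10  I3 complete
t=11  R0←I3
t=12  I4 dispatched to ADD
t=13  I4 operands ready · I5 dispatched to LSU
t=14  I6 dispatched to SHIFT
t=15  I4 complete
t=16  R1←I4
t=17  I5 operands ready · I6 operands ready
t=18  I5 complete · I6 complete
t=19  R3←I5 · R4←I6
t=20  I7 dispatched to LSU
t=21  I7 operands ready
t=22  I7 complete
t=23  R2←I7

cycle = 11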